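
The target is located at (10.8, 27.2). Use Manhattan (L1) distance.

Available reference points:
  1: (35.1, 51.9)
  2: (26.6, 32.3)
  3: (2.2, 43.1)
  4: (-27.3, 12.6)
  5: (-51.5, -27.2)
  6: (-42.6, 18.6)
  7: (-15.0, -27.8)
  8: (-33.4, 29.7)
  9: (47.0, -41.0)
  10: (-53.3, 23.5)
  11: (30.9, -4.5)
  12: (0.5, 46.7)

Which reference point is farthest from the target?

5

Distances from (10.8, 27.2):
1: 49.0
2: 20.9
3: 24.5
4: 52.7
5: 116.7
6: 62.0
7: 80.8
8: 46.7
9: 104.4
10: 67.8
11: 51.8
12: 29.8
Maximum: 5 at 116.7.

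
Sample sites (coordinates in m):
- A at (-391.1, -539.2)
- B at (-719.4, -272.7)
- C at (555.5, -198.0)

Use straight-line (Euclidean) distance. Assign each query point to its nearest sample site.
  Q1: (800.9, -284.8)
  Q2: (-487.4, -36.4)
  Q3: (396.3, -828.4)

Q1→C; Q2→B; Q3→C

Q1 at (800.9, -284.8):
  A: √((-1192.0)² + (-254.4)²) = √(1420864.000 + 64719.360) = 1218.8 m
  B: √((-1520.3)² + (12.1)²) = √(2311312.090 + 146.410) = 1520.3 m
  C: √((-245.4)² + (86.8)²) = √(60221.160 + 7534.240) = 260.3 m
  → nearest: C (260.3 m)
Q2 at (-487.4, -36.4):
  A: √((96.3)² + (-502.8)²) = √(9273.690 + 252807.840) = 511.9 m
  B: √((-232.0)² + (-236.3)²) = √(53824.000 + 55837.690) = 331.2 m
  C: √((1042.9)² + (-161.6)²) = √(1087640.410 + 26114.560) = 1055.3 m
  → nearest: B (331.2 m)
Q3 at (396.3, -828.4):
  A: √((-787.4)² + (289.2)²) = √(619998.760 + 83636.640) = 838.8 m
  B: √((-1115.7)² + (555.7)²) = √(1244786.490 + 308802.490) = 1246.4 m
  C: √((159.2)² + (630.4)²) = √(25344.640 + 397404.160) = 650.2 m
  → nearest: C (650.2 m)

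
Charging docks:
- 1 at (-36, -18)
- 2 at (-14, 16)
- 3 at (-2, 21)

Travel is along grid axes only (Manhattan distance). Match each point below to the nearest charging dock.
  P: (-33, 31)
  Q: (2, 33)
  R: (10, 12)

P→2; Q→3; R→3

P at (-33, 31):
  1: 52
  2: 34
  3: 41
  → nearest: 2 (34)
Q at (2, 33):
  1: 89
  2: 33
  3: 16
  → nearest: 3 (16)
R at (10, 12):
  1: 76
  2: 28
  3: 21
  → nearest: 3 (21)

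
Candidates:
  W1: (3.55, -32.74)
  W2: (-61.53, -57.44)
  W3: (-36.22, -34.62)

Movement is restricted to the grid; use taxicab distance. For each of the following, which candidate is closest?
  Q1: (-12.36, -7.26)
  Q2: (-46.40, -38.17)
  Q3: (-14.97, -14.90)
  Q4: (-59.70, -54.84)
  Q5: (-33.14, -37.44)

Q1→W1; Q2→W3; Q3→W1; Q4→W2; Q5→W3

Q1 at (-12.36, -7.26):
  W1: 41.39000
  W2: 99.35000
  W3: 51.22000
  → nearest: W1 (41.39000)
Q2 at (-46.40, -38.17):
  W1: 55.38000
  W2: 34.40000
  W3: 13.73000
  → nearest: W3 (13.73000)
Q3 at (-14.97, -14.90):
  W1: 36.36000
  W2: 89.10000
  W3: 40.97000
  → nearest: W1 (36.36000)
Q4 at (-59.70, -54.84):
  W1: 85.35000
  W2: 4.43000
  W3: 43.70000
  → nearest: W2 (4.43000)
Q5 at (-33.14, -37.44):
  W1: 41.39000
  W2: 48.39000
  W3: 5.90000
  → nearest: W3 (5.90000)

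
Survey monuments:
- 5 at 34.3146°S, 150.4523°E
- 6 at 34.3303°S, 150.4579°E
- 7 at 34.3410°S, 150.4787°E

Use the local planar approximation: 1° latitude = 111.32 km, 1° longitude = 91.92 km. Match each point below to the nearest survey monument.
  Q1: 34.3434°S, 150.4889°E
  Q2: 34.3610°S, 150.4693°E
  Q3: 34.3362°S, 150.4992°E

Q1 at 34.3434°S, 150.4889°E:
  5: 4.6472 km
  6: 3.2010 km
  7: 0.9749 km
  → nearest: 7 (0.9749 km)
Q2 at 34.3610°S, 150.4693°E:
  5: 5.3964 km
  6: 3.5746 km
  7: 2.3882 km
  → nearest: 7 (2.3882 km)
Q3 at 34.3362°S, 150.4992°E:
  5: 4.9363 km
  6: 3.8527 km
  7: 1.9587 km
  → nearest: 7 (1.9587 km)

Q1→7; Q2→7; Q3→7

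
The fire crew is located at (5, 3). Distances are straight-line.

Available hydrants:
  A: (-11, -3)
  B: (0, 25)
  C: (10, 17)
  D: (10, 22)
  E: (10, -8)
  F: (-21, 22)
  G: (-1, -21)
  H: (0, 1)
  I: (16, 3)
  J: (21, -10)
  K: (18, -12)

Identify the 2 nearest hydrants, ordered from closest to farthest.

Distances from (5, 3):
A: √((-16)² + (-6)²) = √(256.000 + 36.000) = 17.1
B: √((-5)² + (22)²) = √(25.000 + 484.000) = 22.6
C: √((5)² + (14)²) = √(25.000 + 196.000) = 14.9
D: √((5)² + (19)²) = √(25.000 + 361.000) = 19.6
E: √((5)² + (-11)²) = √(25.000 + 121.000) = 12.1
F: √((-26)² + (19)²) = √(676.000 + 361.000) = 32.2
G: √((-6)² + (-24)²) = √(36.000 + 576.000) = 24.7
H: √((-5)² + (-2)²) = √(25.000 + 4.000) = 5.4
I: √((11)² + (0)²) = √(121.000 + 0.000) = 11.0
J: √((16)² + (-13)²) = √(256.000 + 169.000) = 20.6
K: √((13)² + (-15)²) = √(169.000 + 225.000) = 19.8
Sorted: H (5.4) < I (11.0) < E (12.1) < C (14.9) < …

H, I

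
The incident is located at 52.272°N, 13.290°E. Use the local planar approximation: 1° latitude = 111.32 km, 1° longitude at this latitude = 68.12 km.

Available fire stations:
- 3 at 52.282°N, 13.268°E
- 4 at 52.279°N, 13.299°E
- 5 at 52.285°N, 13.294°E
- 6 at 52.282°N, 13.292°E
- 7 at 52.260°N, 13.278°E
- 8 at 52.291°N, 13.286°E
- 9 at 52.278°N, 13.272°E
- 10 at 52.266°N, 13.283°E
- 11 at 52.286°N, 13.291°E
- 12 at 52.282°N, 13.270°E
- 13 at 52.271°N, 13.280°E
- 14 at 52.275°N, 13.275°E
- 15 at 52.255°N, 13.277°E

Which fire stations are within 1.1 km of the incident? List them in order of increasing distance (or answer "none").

13, 10, 4, 14

Distances from 52.272°N, 13.290°E:
3: 1.867 km
4: 0.992 km
5: 1.473 km
6: 1.122 km
7: 1.566 km
8: 2.133 km
9: 1.396 km
10: 0.821 km
11: 1.560 km
12: 1.759 km
13: 0.690 km
14: 1.075 km
15: 2.089 km
Threshold 1.1 km: 13 (0.690 km), 10 (0.821 km), 4 (0.992 km), 14 (1.075 km) are within range.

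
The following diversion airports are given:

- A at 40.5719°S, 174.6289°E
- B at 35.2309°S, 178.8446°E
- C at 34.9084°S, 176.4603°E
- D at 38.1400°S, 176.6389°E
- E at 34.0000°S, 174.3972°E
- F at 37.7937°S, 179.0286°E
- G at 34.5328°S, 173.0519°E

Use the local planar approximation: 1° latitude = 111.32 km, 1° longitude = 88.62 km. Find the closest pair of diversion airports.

E and G

Pairwise distances:
A–B: √((5.3410·111.32)² + (4.2157·88.62)²) = √(353501.736294 + 139573.473587) = 702.1931 km
A–C: √((5.6635·111.32)² + (1.8314·88.62)²) = √(397480.845555 + 26340.857635) = 651.0159 km
A–D: √((2.4319·111.32)² + (2.0100·88.62)²) = √(73288.835436 + 31728.943126) = 324.0645 km
A–E: √((6.5719·111.32)² + (-0.2317·88.62)²) = √(535215.014445 + 421.614520) = 731.8720 km
A–F: √((2.7782·111.32)² + (4.3997·88.62)²) = √(95647.452914 + 152023.112639) = 497.6651 km
A–G: √((6.0391·111.32)² + (-1.5770·88.62)²) = √(451950.464845 + 19531.107844) = 686.6452 km
B–C: √((0.3225·111.32)² + (-2.3843·88.62)²) = √(1288.860260 + 44646.281063) = 214.3248 km
B–D: √((-2.9091·111.32)² + (-2.2057·88.62)²) = √(104873.001053 + 38208.182347) = 378.2607 km
B–E: √((1.2309·111.32)² + (-4.4474·88.62)²) = √(18775.518478 + 155337.343879) = 417.2683 km
B–F: √((-2.5628·111.32)² + (0.1840·88.62)²) = √(81390.895340 + 265.888245) = 285.7565 km
B–G: √((0.6981·111.32)² + (-5.7927·88.62)²) = √(6039.231413 + 263527.271777) = 519.1979 km
C–D: √((-3.2316·111.32)² + (0.1786·88.62)²) = √(129414.099353 + 250.510769) = 360.0897 km
C–E: √((0.9084·111.32)² + (-2.0631·88.62)²) = √(10225.878927 + 33427.511702) = 208.9339 km
C–F: √((-2.8853·111.32)² + (2.5683·88.62)²) = √(103164.041341 + 51803.009987) = 393.6585 km
C–G: √((0.3756·111.32)² + (-3.4084·88.62)²) = √(1748.225950 + 91235.657179) = 304.9326 km
D–E: √((4.1400·111.32)² + (-2.2417·88.62)²) = √(212396.363879 + 39465.578664) = 501.8585 km
D–F: √((0.3463·111.32)² + (2.3897·88.62)²) = √(1486.111444 + 44848.741265) = 215.2553 km
D–G: √((3.6072·111.32)² + (-3.5870·88.62)²) = √(161245.216575 + 101047.656254) = 512.1454 km
E–F: √((-3.7937·111.32)² + (4.6314·88.62)²) = √(178349.692322 + 168456.616696) = 588.9026 km
E–G: √((-0.5328·111.32)² + (-1.3453·88.62)²) = √(3517.829833 + 14213.524282) = 133.1591 km
F–G: √((3.2609·111.32)² + (-5.9767·88.62)²) = √(131771.459699 + 280534.582159) = 642.1106 km
Closest pair: E–G at 133.1591 km.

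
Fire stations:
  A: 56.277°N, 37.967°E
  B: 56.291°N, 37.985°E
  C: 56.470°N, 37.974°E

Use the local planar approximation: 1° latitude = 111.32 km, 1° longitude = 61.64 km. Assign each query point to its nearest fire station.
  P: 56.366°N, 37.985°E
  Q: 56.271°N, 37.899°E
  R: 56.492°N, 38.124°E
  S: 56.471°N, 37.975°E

P at 56.366°N, 37.985°E:
  A: √((-0.089·111.32)² + (-0.018·61.64)²) = √(98.15816 + 1.23103) = 9.969 km
  B: √((-0.075·111.32)² + (0.000·61.64)²) = √(69.70580 + 0.00000) = 8.349 km
  C: √((0.104·111.32)² + (-0.011·61.64)²) = √(134.03341 + 0.45974) = 11.597 km
  → nearest: B (8.349 km)
Q at 56.271°N, 37.899°E:
  A: √((0.006·111.32)² + (0.068·61.64)²) = √(0.44612 + 17.56884) = 4.244 km
  B: √((0.020·111.32)² + (0.086·61.64)²) = √(4.95686 + 28.10103) = 5.750 km
  C: √((0.199·111.32)² + (0.075·61.64)²) = √(490.74123 + 21.37213) = 22.630 km
  → nearest: A (4.244 km)
R at 56.492°N, 38.124°E:
  A: √((-0.215·111.32)² + (-0.157·61.64)²) = √(572.82678 + 93.65362) = 25.816 km
  B: √((-0.201·111.32)² + (-0.139·61.64)²) = √(500.65495 + 73.40994) = 23.960 km
  C: √((-0.022·111.32)² + (-0.150·61.64)²) = √(5.99780 + 85.48852) = 9.565 km
  → nearest: C (9.565 km)
S at 56.471°N, 37.975°E:
  A: √((-0.194·111.32)² + (-0.008·61.64)²) = √(466.39067 + 0.24317) = 21.602 km
  B: √((-0.180·111.32)² + (0.010·61.64)²) = √(401.50541 + 0.37995) = 20.047 km
  C: √((-0.001·111.32)² + (-0.001·61.64)²) = √(0.01239 + 0.00380) = 0.127 km
  → nearest: C (0.127 km)

P→B; Q→A; R→C; S→C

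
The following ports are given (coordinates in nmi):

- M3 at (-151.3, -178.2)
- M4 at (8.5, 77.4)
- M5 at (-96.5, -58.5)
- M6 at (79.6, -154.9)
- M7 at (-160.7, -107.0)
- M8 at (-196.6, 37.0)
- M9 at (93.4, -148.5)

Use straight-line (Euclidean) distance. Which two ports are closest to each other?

Pairwise distances:
M3–M4: 301.4 nmi
M3–M5: 131.6 nmi
M3–M6: 232.1 nmi
M3–M7: 71.8 nmi
M3–M8: 219.9 nmi
M3–M9: 246.5 nmi
M4–M5: 171.7 nmi
M4–M6: 242.9 nmi
M4–M7: 250.3 nmi
M4–M8: 209.0 nmi
M4–M9: 241.3 nmi
M5–M6: 200.8 nmi
M5–M7: 80.5 nmi
M5–M8: 138.3 nmi
M5–M9: 210.1 nmi
M6–M7: 245.0 nmi
M6–M8: 336.3 nmi
M6–M9: 15.2 nmi
M7–M8: 148.4 nmi
M7–M9: 257.5 nmi
M8–M9: 344.3 nmi
Closest pair: M6–M9 at 15.2 nmi.

M6 and M9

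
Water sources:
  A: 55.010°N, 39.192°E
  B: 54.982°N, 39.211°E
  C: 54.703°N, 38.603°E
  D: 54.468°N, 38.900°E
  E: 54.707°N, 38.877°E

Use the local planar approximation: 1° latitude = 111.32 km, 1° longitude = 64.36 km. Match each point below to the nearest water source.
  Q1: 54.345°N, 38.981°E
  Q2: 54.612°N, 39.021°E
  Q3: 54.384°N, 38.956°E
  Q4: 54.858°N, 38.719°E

Q1→D; Q2→E; Q3→D; Q4→C

Q1 at 54.345°N, 38.981°E:
  A: 75.263 km
  B: 72.439 km
  C: 46.691 km
  D: 14.651 km
  E: 40.850 km
  → nearest: D (14.651 km)
Q2 at 54.612°N, 39.021°E:
  A: 45.652 km
  B: 42.965 km
  C: 28.747 km
  D: 17.822 km
  E: 14.062 km
  → nearest: E (14.062 km)
Q3 at 54.384°N, 38.956°E:
  A: 71.322 km
  B: 68.563 km
  C: 42.157 km
  D: 10.021 km
  E: 36.314 km
  → nearest: D (10.021 km)
Q4 at 54.858°N, 38.719°E:
  A: 34.829 km
  B: 34.543 km
  C: 18.800 km
  D: 44.951 km
  E: 19.646 km
  → nearest: C (18.800 km)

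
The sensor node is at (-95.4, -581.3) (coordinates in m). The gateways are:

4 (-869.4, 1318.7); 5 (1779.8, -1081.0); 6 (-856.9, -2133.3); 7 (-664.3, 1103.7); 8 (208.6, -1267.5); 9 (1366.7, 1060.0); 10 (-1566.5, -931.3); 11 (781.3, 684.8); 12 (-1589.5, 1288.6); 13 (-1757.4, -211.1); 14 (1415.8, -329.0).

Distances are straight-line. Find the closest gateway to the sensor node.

8

Distances from (-95.4, -581.3):
4: 2051.6 m
5: 1940.6 m
6: 1728.8 m
7: 1778.4 m
8: 750.5 m
9: 2198.1 m
10: 1512.2 m
11: 1540.0 m
12: 2393.5 m
13: 1702.7 m
14: 1532.1 m
Minimum: 8 at 750.5 m.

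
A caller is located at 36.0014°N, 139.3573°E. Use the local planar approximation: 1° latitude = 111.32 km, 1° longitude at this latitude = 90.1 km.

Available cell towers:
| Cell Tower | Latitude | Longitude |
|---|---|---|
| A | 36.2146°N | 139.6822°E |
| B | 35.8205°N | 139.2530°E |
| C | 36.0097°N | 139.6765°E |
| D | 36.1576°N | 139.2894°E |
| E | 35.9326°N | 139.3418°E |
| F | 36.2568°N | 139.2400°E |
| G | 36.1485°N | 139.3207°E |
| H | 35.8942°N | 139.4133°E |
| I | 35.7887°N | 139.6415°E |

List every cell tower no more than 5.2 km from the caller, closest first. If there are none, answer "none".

none

Distances from 36.0014°N, 139.3573°E:
A: √((0.2132·111.32)² + (0.3249·90.1)²) = √(563.275415 + 856.937217) = 37.6857 km
B: √((-0.1809·111.32)² + (-0.1043·90.1)²) = √(405.530506 + 88.311691) = 22.2226 km
C: √((0.0083·111.32)² + (0.3192·90.1)²) = √(0.853695 + 827.132998) = 28.7748 km
D: √((0.1562·111.32)² + (-0.0679·90.1)²) = √(302.348943 + 37.427354) = 18.4330 km
E: √((-0.0688·111.32)² + (-0.0155·90.1)²) = √(58.657463 + 1.950352) = 7.7851 km
F: √((0.2554·111.32)² + (-0.1173·90.1)²) = √(808.329039 + 111.698054) = 30.3319 km
G: √((0.1471·111.32)² + (-0.0366·90.1)²) = √(268.146258 + 10.874561) = 16.7039 km
H: √((-0.1072·111.32)² + (0.0560·90.1)²) = √(142.408518 + 25.458079) = 12.9563 km
I: √((-0.2127·111.32)² + (0.2842·90.1)²) = √(560.636508 + 655.688745) = 34.8759 km
Threshold 5.2 km: none within range.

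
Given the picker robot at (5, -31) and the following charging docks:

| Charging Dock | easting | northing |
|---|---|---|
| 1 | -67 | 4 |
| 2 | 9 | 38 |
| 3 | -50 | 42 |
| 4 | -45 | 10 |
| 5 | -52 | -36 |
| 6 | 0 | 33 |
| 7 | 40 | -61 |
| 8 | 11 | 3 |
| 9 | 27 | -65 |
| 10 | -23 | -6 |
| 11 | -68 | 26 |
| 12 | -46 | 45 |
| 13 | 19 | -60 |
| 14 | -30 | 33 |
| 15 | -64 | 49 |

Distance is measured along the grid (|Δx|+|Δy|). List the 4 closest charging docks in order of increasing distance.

Distances from (5, -31):
1: |-72| + |35| = 72 + 35 = 107
2: |4| + |69| = 4 + 69 = 73
3: |-55| + |73| = 55 + 73 = 128
4: |-50| + |41| = 50 + 41 = 91
5: |-57| + |-5| = 57 + 5 = 62
6: |-5| + |64| = 5 + 64 = 69
7: |35| + |-30| = 35 + 30 = 65
8: |6| + |34| = 6 + 34 = 40
9: |22| + |-34| = 22 + 34 = 56
10: |-28| + |25| = 28 + 25 = 53
11: |-73| + |57| = 73 + 57 = 130
12: |-51| + |76| = 51 + 76 = 127
13: |14| + |-29| = 14 + 29 = 43
14: |-35| + |64| = 35 + 64 = 99
15: |-69| + |80| = 69 + 80 = 149
Sorted: 8 (40) < 13 (43) < 10 (53) < 9 (56) < 5 (62) < 7 (65) < …

8, 13, 10, 9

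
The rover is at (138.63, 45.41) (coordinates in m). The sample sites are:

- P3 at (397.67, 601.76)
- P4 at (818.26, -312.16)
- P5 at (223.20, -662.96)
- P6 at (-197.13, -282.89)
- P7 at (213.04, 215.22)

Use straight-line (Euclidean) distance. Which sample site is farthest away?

Distances from (138.63, 45.41):
P3: 613.70 m
P4: 767.95 m
P5: 713.40 m
P6: 469.59 m
P7: 185.40 m
Maximum: P4 at 767.95 m.

P4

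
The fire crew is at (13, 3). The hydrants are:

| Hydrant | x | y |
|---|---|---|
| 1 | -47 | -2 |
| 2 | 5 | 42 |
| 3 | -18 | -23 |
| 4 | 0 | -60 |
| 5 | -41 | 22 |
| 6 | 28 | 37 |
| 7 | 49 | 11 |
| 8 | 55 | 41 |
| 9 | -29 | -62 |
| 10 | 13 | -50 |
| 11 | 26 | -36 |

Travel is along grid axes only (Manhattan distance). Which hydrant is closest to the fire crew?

Distances from (13, 3):
1: |-60| + |-5| = 60 + 5 = 65
2: |-8| + |39| = 8 + 39 = 47
3: |-31| + |-26| = 31 + 26 = 57
4: |-13| + |-63| = 13 + 63 = 76
5: |-54| + |19| = 54 + 19 = 73
6: |15| + |34| = 15 + 34 = 49
7: |36| + |8| = 36 + 8 = 44
8: |42| + |38| = 42 + 38 = 80
9: |-42| + |-65| = 42 + 65 = 107
10: |0| + |-53| = 0 + 53 = 53
11: |13| + |-39| = 13 + 39 = 52
Minimum: 7 at 44.

7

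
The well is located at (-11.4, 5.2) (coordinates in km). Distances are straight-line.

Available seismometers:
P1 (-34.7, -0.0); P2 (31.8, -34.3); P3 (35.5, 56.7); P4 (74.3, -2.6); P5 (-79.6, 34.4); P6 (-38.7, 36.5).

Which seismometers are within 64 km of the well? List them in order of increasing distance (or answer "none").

P1, P6, P2

Distances from (-11.4, 5.2):
P1: 23.9 km
P2: 58.5 km
P3: 69.7 km
P4: 86.1 km
P5: 74.2 km
P6: 41.5 km
Threshold 64 km: P1 (23.9 km), P6 (41.5 km), P2 (58.5 km) are within range.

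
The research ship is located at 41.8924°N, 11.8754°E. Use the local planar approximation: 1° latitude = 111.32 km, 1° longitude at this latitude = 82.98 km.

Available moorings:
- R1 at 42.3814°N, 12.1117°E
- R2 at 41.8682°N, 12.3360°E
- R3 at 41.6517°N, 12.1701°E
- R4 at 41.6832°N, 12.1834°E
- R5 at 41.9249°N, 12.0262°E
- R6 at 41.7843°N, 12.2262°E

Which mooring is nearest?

Distances from 41.8924°N, 11.8754°E:
R1: √((0.4890·111.32)² + (0.2363·82.98)²) = √(2963.221483 + 384.480488) = 57.8593 km
R2: √((-0.0242·111.32)² + (0.4606·82.98)²) = √(7.257334 + 1460.813347) = 38.3154 km
R3: √((-0.2407·111.32)² + (0.2947·82.98)²) = √(717.957234 + 598.008191) = 36.2762 km
R4: √((-0.2092·111.32)² + (0.3080·82.98)²) = √(542.337651 + 653.203185) = 34.5766 km
R5: √((0.0325·111.32)² + (0.1508·82.98)²) = √(13.089200 + 156.584779) = 13.0259 km
R6: √((-0.1081·111.32)² + (0.3508·82.98)²) = √(144.809743 + 847.356237) = 31.4987 km
Minimum: R5 at 13.0259 km.

R5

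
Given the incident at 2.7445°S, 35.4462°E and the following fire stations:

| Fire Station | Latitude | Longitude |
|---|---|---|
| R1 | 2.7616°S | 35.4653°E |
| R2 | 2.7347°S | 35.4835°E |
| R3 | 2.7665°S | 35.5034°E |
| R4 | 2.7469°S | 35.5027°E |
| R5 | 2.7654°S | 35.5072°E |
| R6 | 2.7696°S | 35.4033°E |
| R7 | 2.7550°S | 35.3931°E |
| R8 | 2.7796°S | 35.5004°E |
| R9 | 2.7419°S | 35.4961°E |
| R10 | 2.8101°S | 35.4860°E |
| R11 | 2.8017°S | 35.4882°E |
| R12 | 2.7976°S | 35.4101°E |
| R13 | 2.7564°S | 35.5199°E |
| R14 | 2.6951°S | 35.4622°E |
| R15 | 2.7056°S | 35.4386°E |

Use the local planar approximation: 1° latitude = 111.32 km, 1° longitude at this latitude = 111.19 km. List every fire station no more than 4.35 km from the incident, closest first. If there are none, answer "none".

R1, R2

Distances from 2.7445°S, 35.4462°E:
R1: 2.8520 km
R2: 4.2885 km
R3: 6.8153 km
R4: 6.2879 km
R5: 7.1705 km
R6: 5.5282 km
R7: 6.0188 km
R8: 7.1823 km
R9: 5.5559 km
R10: 8.5388 km
R11: 7.8964 km
R12: 7.1451 km
R13: 8.3011 km
R14: 5.7798 km
R15: 4.4120 km
Threshold 4.35 km: R1 (2.8520 km), R2 (4.2885 km) are within range.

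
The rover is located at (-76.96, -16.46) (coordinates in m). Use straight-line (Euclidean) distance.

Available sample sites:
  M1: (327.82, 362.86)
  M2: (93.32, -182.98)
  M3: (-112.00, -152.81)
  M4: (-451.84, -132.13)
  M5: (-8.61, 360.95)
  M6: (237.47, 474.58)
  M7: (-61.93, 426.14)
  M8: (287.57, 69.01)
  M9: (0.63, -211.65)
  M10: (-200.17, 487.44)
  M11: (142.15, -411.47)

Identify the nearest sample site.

Distances from (-76.96, -16.46):
M1: √((404.78)² + (379.32)²) = √(163846.8484 + 143883.6624) = 554.73 m
M2: √((170.28)² + (-166.52)²) = √(28995.2784 + 27728.9104) = 238.17 m
M3: √((-35.04)² + (-136.35)²) = √(1227.8016 + 18591.3225) = 140.78 m
M4: √((-374.88)² + (-115.67)²) = √(140535.0144 + 13379.5489) = 392.32 m
M5: √((68.35)² + (377.41)²) = √(4671.7225 + 142438.3081) = 383.55 m
M6: √((314.43)² + (491.04)²) = √(98866.2249 + 241120.2816) = 583.08 m
M7: √((15.03)² + (442.60)²) = √(225.9009 + 195894.7600) = 442.86 m
M8: √((364.53)² + (85.47)²) = √(132882.1209 + 7305.1209) = 374.42 m
M9: √((77.59)² + (-195.19)²) = √(6020.2081 + 38099.1361) = 210.05 m
M10: √((-123.21)² + (503.90)²) = √(15180.7041 + 253915.2100) = 518.74 m
M11: √((219.11)² + (-395.01)²) = √(48009.1921 + 156032.9001) = 451.71 m
Minimum: M3 at 140.78 m.

M3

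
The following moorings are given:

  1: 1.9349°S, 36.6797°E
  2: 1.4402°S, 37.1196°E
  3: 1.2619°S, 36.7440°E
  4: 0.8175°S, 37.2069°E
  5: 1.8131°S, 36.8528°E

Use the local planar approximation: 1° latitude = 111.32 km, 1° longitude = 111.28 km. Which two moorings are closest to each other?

Pairwise distances:
1–5: 23.5560 km
2–3: 46.2702 km
2–5: 51.0358 km
3–5: 62.5427 km
2–4: 69.9964 km
3–4: 71.4197 km
1–2: 73.6818 km
1–3: 75.2593 km
4–5: 117.6266 km
1–4: 137.5297 km
Closest pair: 1–5 at 23.5560 km.

1 and 5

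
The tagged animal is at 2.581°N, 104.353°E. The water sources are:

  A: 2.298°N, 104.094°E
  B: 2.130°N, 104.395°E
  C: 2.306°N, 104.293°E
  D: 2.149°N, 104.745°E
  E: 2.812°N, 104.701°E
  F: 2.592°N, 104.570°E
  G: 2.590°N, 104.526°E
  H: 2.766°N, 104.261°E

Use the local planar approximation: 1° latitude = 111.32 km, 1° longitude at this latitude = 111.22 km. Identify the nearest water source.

G

Distances from 2.581°N, 104.353°E:
A: √((-0.283·111.32)² + (-0.259·111.22)²) = √(992.47429 + 829.78448) = 42.688 km
B: √((-0.451·111.32)² + (0.042·111.22)²) = √(2520.57416 + 21.82048) = 50.422 km
C: √((-0.275·111.32)² + (-0.060·111.22)²) = √(937.15577 + 44.53160) = 31.332 km
D: √((-0.432·111.32)² + (0.392·111.22)²) = √(2312.67118 + 1900.80653) = 64.911 km
E: √((0.231·111.32)² + (0.348·111.22)²) = √(661.25711 + 1498.04296) = 46.468 km
F: √((0.011·111.32)² + (0.217·111.22)²) = √(1.49945 + 582.48567) = 24.166 km
G: √((0.009·111.32)² + (0.173·111.22)²) = √(1.00376 + 370.21839) = 19.267 km
H: √((0.185·111.32)² + (-0.092·111.22)²) = √(424.12107 + 104.69874) = 22.996 km
Minimum: G at 19.267 km.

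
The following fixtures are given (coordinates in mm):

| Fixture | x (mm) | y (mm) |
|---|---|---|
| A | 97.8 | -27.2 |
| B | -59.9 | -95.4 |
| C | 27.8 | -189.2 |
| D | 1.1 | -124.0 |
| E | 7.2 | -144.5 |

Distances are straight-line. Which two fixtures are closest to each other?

D and E

Pairwise distances:
A–B: √((-157.7)² + (-68.2)²) = √(24869.290 + 4651.240) = 171.8 mm
A–C: √((-70.0)² + (-162.0)²) = √(4900.000 + 26244.000) = 176.5 mm
A–D: √((-96.7)² + (-96.8)²) = √(9350.890 + 9370.240) = 136.8 mm
A–E: √((-90.6)² + (-117.3)²) = √(8208.360 + 13759.290) = 148.2 mm
B–C: √((87.7)² + (-93.8)²) = √(7691.290 + 8798.440) = 128.4 mm
B–D: √((61.0)² + (-28.6)²) = √(3721.000 + 817.960) = 67.4 mm
B–E: √((67.1)² + (-49.1)²) = √(4502.410 + 2410.810) = 83.1 mm
C–D: √((-26.7)² + (65.2)²) = √(712.890 + 4251.040) = 70.5 mm
C–E: √((-20.6)² + (44.7)²) = √(424.360 + 1998.090) = 49.2 mm
D–E: √((6.1)² + (-20.5)²) = √(37.210 + 420.250) = 21.4 mm
Closest pair: D–E at 21.4 mm.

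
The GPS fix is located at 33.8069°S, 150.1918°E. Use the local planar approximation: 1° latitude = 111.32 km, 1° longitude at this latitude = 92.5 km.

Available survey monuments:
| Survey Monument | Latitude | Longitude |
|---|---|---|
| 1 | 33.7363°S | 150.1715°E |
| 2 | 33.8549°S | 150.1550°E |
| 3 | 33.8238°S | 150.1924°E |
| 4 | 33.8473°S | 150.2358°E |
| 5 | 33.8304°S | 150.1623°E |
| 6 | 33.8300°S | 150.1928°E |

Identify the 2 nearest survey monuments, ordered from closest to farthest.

3, 6

Distances from 33.8069°S, 150.1918°E:
1: 8.0804 km
2: 6.3355 km
3: 1.8821 km
4: 6.0655 km
5: 3.7802 km
6: 2.5732 km
Sorted: 3 (1.8821 km) < 6 (2.5732 km) < 5 (3.7802 km) < 4 (6.0655 km) < …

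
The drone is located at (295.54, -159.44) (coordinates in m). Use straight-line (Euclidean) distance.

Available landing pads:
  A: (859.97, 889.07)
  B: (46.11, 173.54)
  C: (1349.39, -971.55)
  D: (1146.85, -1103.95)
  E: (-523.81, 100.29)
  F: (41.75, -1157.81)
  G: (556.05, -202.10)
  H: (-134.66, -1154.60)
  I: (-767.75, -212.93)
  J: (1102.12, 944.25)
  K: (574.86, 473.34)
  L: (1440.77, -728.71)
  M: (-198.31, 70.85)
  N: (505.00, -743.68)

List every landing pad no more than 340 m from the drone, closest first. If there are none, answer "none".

G

Distances from (295.54, -159.44):
A: √((564.43)² + (1048.51)²) = √(318581.2249 + 1099373.2201) = 1190.78 m
B: √((-249.43)² + (332.98)²) = √(62215.3249 + 110875.6804) = 416.04 m
C: √((1053.85)² + (-812.11)²) = √(1110599.8225 + 659522.6521) = 1330.46 m
D: √((851.31)² + (-944.51)²) = √(724728.7161 + 892099.1401) = 1271.55 m
E: √((-819.35)² + (259.73)²) = √(671334.4225 + 67459.6729) = 859.53 m
F: √((-253.79)² + (-998.37)²) = √(64409.3641 + 996742.6569) = 1030.12 m
G: √((260.51)² + (-42.66)²) = √(67865.4601 + 1819.8756) = 263.98 m
H: √((-430.20)² + (-995.16)²) = √(185072.0400 + 990343.4256) = 1084.17 m
I: √((-1063.29)² + (-53.49)²) = √(1130585.6241 + 2861.1801) = 1064.63 m
J: √((806.58)² + (1103.69)²) = √(650571.2964 + 1218131.6161) = 1367.01 m
K: √((279.32)² + (632.78)²) = √(78019.6624 + 400410.5284) = 691.69 m
L: √((1145.23)² + (-569.27)²) = √(1311551.7529 + 324068.3329) = 1278.91 m
M: √((-493.85)² + (230.29)²) = √(243887.8225 + 53033.4841) = 544.90 m
N: √((209.46)² + (-584.24)²) = √(43873.4916 + 341336.3776) = 620.65 m
Threshold 340 m: G (263.98 m) is within range.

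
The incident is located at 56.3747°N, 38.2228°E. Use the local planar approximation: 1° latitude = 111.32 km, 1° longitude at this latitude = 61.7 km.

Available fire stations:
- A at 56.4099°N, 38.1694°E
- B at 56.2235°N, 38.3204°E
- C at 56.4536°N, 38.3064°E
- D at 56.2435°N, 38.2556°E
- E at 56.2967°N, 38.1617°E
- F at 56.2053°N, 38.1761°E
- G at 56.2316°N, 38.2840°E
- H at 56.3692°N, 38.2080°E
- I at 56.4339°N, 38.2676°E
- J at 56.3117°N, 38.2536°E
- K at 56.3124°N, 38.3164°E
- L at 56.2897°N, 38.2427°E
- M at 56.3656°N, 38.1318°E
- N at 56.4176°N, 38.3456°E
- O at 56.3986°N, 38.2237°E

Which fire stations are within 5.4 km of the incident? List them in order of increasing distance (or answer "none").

H, O, A

Distances from 56.3747°N, 38.2228°E:
A: 5.1196 km
B: 17.8764 km
C: 10.1858 km
D: 14.7447 km
E: 9.4660 km
F: 19.0765 km
G: 16.3713 km
H: 1.0994 km
I: 7.1464 km
J: 7.2661 km
K: 9.0249 km
L: 9.5415 km
M: 5.7054 km
N: 8.9562 km
O: 2.6611 km
Threshold 5.4 km: H (1.0994 km), O (2.6611 km), A (5.1196 km) are within range.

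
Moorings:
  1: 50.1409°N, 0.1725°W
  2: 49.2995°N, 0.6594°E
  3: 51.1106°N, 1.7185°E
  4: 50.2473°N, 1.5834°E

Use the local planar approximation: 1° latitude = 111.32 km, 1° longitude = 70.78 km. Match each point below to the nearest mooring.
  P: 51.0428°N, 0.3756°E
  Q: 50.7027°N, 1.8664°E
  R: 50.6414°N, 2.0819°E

P at 51.0428°N, 0.3756°E:
  1: 107.6340 km
  2: 195.1010 km
  3: 95.3496 km
  4: 123.0862 km
  → nearest: 3 (95.3496 km)
Q at 50.7027°N, 1.8664°E:
  1: 157.2817 km
  2: 178.0401 km
  3: 46.5985 km
  4: 54.5090 km
  → nearest: 3 (46.5985 km)
R at 50.6414°N, 2.0819°E:
  1: 169.0138 km
  2: 180.1440 km
  3: 58.2212 km
  4: 56.2995 km
  → nearest: 4 (56.2995 km)

P→3; Q→3; R→4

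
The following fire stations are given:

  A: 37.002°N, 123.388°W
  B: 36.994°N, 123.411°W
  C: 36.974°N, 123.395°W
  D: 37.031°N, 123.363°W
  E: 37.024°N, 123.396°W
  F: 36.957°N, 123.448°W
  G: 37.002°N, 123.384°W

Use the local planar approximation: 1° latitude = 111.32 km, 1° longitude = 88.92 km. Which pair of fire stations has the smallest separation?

Pairwise distances:
A–B: 2.231 km
A–C: 3.179 km
A–D: 3.920 km
A–E: 2.550 km
A–F: 7.318 km
A–G: 0.356 km
B–C: 2.642 km
B–D: 5.931 km
B–E: 3.596 km
B–F: 5.272 km
B–G: 2.561 km
C–D: 6.954 km
C–E: 5.567 km
C–F: 5.079 km
C–G: 3.267 km
D–E: 3.036 km
D–F: 11.180 km
D–G: 3.729 km
E–F: 8.775 km
E–G: 2.671 km
F–G: 7.582 km
Closest pair: A–G at 0.356 km.

A and G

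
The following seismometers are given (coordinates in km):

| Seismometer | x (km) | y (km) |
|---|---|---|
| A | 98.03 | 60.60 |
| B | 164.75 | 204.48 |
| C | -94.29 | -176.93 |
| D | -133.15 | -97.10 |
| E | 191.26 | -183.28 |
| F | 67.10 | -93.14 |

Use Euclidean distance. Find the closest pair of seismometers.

Pairwise distances:
A–B: √((66.72)² + (143.88)²) = √(4451.5584 + 20701.4544) = 158.60 km
A–C: √((-192.32)² + (-237.53)²) = √(36986.9824 + 56420.5009) = 305.63 km
A–D: √((-231.18)² + (-157.70)²) = √(53444.1924 + 24869.2900) = 279.85 km
A–E: √((93.23)² + (-243.88)²) = √(8691.8329 + 59477.4544) = 261.09 km
A–F: √((-30.93)² + (-153.74)²) = √(956.6649 + 23635.9876) = 156.82 km
B–C: √((-259.04)² + (-381.41)²) = √(67101.7216 + 145473.5881) = 461.06 km
B–D: √((-297.90)² + (-301.58)²) = √(88744.4100 + 90950.4964) = 423.90 km
B–E: √((26.51)² + (-387.76)²) = √(702.7801 + 150357.8176) = 388.67 km
B–F: √((-97.65)² + (-297.62)²) = √(9535.5225 + 88577.6644) = 313.23 km
C–D: √((-38.86)² + (79.83)²) = √(1510.0996 + 6372.8289) = 88.79 km
C–E: √((285.55)² + (-6.35)²) = √(81538.8025 + 40.3225) = 285.62 km
C–F: √((161.39)² + (83.79)²) = √(26046.7321 + 7020.7641) = 181.84 km
D–E: √((324.41)² + (-86.18)²) = √(105241.8481 + 7426.9924) = 335.66 km
D–F: √((200.25)² + (3.96)²) = √(40100.0625 + 15.6816) = 200.29 km
E–F: √((-124.16)² + (90.14)²) = √(15415.7056 + 8125.2196) = 153.43 km
Closest pair: C–D at 88.79 km.

C and D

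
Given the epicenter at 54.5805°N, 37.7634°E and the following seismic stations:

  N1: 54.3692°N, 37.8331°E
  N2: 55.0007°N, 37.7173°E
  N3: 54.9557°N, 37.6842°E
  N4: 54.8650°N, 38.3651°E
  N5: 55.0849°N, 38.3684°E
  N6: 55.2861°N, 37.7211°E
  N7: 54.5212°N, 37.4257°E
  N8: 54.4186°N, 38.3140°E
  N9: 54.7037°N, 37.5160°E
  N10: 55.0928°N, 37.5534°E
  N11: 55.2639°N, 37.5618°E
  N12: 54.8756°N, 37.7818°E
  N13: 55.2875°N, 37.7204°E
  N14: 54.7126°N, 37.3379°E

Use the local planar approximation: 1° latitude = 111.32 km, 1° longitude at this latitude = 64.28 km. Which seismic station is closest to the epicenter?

Distances from 54.5805°N, 37.7634°E:
N1: √((-0.2113·111.32)² + (0.0697·64.28)²) = √(553.280532 + 20.073231) = 23.9448 km
N2: √((0.4202·111.32)² + (-0.0461·64.28)²) = √(2188.056295 + 8.781194) = 46.8704 km
N3: √((0.3752·111.32)² + (-0.0792·64.28)²) = √(1744.504342 + 25.918037) = 42.0764 km
N4: √((0.2845·111.32)² + (0.6017·64.28)²) = √(1003.023104 + 1495.931679) = 49.9895 km
N5: √((0.5044·111.32)² + (0.6050·64.28)²) = √(3152.800938 + 1512.385432) = 68.3022 km
N6: √((0.7056·111.32)² + (-0.0423·64.28)²) = √(6169.692790 + 7.393200) = 78.5944 km
N7: √((-0.0593·111.32)² + (-0.3377·64.28)²) = √(43.576845 + 471.209305) = 22.6889 km
N8: √((-0.1619·111.32)² + (0.5506·64.28)²) = √(324.818004 + 1252.633870) = 39.7171 km
N9: √((0.1232·111.32)² + (-0.2474·64.28)²) = √(188.090911 + 252.901338) = 20.9998 km
N10: √((0.5123·111.32)² + (-0.2100·64.28)²) = √(3252.333759 + 182.217601) = 58.6050 km
N11: √((0.6834·111.32)² + (-0.2016·64.28)²) = √(5787.571165 + 167.931741) = 77.1719 km
N12: √((0.2951·111.32)² + (0.0184·64.28)²) = √(1079.157453 + 1.398902) = 32.8718 km
N13: √((0.7070·111.32)² + (-0.0430·64.28)²) = √(6194.199986 + 7.639917) = 78.7518 km
N14: √((0.1321·111.32)² + (-0.4255·64.28)²) = √(216.247966 + 748.084859) = 31.0537 km
Minimum: N9 at 20.9998 km.

N9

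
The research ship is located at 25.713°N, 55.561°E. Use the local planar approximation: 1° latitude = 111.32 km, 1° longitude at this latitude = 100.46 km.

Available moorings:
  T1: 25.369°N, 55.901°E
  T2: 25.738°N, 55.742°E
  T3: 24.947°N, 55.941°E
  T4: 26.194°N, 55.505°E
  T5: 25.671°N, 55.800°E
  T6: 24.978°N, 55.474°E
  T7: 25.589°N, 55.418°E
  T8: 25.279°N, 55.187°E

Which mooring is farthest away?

Distances from 25.713°N, 55.561°E:
T1: 51.314 km
T2: 18.395 km
T3: 93.426 km
T4: 53.840 km
T5: 24.461 km
T6: 82.286 km
T7: 19.923 km
T8: 61.203 km
Maximum: T3 at 93.426 km.

T3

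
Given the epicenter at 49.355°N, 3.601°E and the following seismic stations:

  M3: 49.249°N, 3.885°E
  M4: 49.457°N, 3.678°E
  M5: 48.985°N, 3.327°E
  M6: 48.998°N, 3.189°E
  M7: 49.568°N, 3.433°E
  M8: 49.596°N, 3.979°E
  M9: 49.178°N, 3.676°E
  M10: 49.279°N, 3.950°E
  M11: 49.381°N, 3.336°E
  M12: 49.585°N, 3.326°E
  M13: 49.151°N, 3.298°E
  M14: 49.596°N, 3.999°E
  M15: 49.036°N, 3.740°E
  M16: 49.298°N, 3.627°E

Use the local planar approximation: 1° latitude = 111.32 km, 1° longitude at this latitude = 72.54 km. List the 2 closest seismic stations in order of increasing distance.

M16, M4

Distances from 49.355°N, 3.601°E:
M3: √((-0.106·111.32)² + (0.284·72.54)²) = √(139.23811 + 424.41603) = 23.741 km
M4: √((0.102·111.32)² + (0.077·72.54)²) = √(128.92785 + 31.19870) = 12.654 km
M5: √((-0.370·111.32)² + (-0.274·72.54)²) = √(1696.48429 + 395.05379) = 45.733 km
M6: √((-0.357·111.32)² + (-0.412·72.54)²) = √(1579.36616 + 893.20169) = 49.725 km
M7: √((0.213·111.32)² + (-0.168·72.54)²) = √(562.21911 + 148.51614) = 26.660 km
M8: √((0.241·111.32)² + (0.378·72.54)²) = √(719.74802 + 751.86298) = 38.362 km
M9: √((-0.177·111.32)² + (0.075·72.54)²) = √(388.23343 + 29.59904) = 20.441 km
M10: √((-0.076·111.32)² + (0.349·72.54)²) = √(71.57701 + 640.92315) = 26.693 km
M11: √((0.026·111.32)² + (-0.265·72.54)²) = √(8.37709 + 369.52757) = 19.440 km
M12: √((0.230·111.32)² + (-0.275·72.54)²) = √(655.54433 + 397.94265) = 32.457 km
M13: √((-0.204·111.32)² + (-0.303·72.54)²) = √(515.71140 + 483.10370) = 31.604 km
M14: √((0.241·111.32)² + (0.398·72.54)²) = √(719.74802 + 833.53002) = 39.412 km
M15: √((-0.319·111.32)² + (0.139·72.54)²) = √(1261.03680 + 101.66810) = 36.915 km
M16: √((-0.057·111.32)² + (0.026·72.54)²) = √(40.26207 + 3.55715) = 6.620 km
Sorted: M16 (6.620 km) < M4 (12.654 km) < M11 (19.440 km) < M9 (20.441 km) < …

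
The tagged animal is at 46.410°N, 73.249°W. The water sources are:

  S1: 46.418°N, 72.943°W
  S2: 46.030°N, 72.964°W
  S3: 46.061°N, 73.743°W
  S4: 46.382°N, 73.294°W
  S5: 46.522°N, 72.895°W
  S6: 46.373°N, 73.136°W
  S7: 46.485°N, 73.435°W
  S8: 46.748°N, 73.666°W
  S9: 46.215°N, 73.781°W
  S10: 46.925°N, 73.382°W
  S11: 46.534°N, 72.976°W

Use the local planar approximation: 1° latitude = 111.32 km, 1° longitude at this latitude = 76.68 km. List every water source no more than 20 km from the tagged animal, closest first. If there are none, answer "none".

S4, S6, S7

Distances from 46.410°N, 73.249°W:
S1: √((0.008·111.32)² + (0.306·76.68)²) = √(0.79310 + 550.56305) = 23.481 km
S2: √((-0.380·111.32)² + (0.285·76.68)²) = √(1789.42536 + 477.58857) = 47.613 km
S3: √((-0.349·111.32)² + (-0.494·76.68)²) = √(1509.37534 + 1434.88834) = 54.261 km
S4: √((-0.028·111.32)² + (-0.045·76.68)²) = √(9.71544 + 11.90664) = 4.650 km
S5: √((0.112·111.32)² + (0.354·76.68)²) = √(155.44703 + 736.83582) = 29.871 km
S6: √((-0.037·111.32)² + (0.113·76.68)²) = √(16.96484 + 75.07945) = 9.594 km
S7: √((0.075·111.32)² + (-0.186·76.68)²) = √(69.70580 + 203.41834) = 16.526 km
S8: √((0.338·111.32)² + (-0.417·76.68)²) = √(1415.72792 + 1022.43644) = 49.378 km
S9: √((-0.195·111.32)² + (-0.532·76.68)²) = √(471.21121 + 1664.13085) = 46.210 km
S10: √((0.515·111.32)² + (-0.133·76.68)²) = √(3286.70597 + 104.00818) = 58.230 km
S11: √((0.124·111.32)² + (0.273·76.68)²) = √(190.54158 + 438.21728) = 25.075 km
Threshold 20 km: S4 (4.650 km), S6 (9.594 km), S7 (16.526 km) are within range.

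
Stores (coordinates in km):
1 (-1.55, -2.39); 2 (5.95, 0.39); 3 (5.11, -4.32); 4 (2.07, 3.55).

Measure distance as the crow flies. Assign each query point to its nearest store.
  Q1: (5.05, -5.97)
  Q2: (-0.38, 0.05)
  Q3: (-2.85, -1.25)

Q1→3; Q2→1; Q3→1

Q1 at (5.05, -5.97):
  1: 7.51 km
  2: 6.42 km
  3: 1.65 km
  4: 9.98 km
  → nearest: 3 (1.65 km)
Q2 at (-0.38, 0.05):
  1: 2.71 km
  2: 6.34 km
  3: 7.02 km
  4: 4.27 km
  → nearest: 1 (2.71 km)
Q3 at (-2.85, -1.25):
  1: 1.73 km
  2: 8.95 km
  3: 8.53 km
  4: 6.87 km
  → nearest: 1 (1.73 km)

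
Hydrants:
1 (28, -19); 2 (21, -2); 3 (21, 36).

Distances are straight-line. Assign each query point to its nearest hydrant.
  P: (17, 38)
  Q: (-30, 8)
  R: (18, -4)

P→3; Q→2; R→2

P at (17, 38):
  1: 58.1
  2: 40.2
  3: 4.5
  → nearest: 3 (4.5)
Q at (-30, 8):
  1: 64.0
  2: 52.0
  3: 58.2
  → nearest: 2 (52.0)
R at (18, -4):
  1: 18.0
  2: 3.6
  3: 40.1
  → nearest: 2 (3.6)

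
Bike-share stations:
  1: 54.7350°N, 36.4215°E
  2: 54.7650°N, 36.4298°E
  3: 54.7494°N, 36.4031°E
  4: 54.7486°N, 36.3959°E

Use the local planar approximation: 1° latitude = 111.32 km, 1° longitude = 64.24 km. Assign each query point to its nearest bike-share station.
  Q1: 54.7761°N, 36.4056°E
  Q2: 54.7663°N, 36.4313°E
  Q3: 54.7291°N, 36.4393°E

Q1 at 54.7761°N, 36.4056°E:
  1: √((-0.0411·111.32)² + (0.0159·64.24)²) = √(20.932931 + 1.043291) = 4.6879 km
  2: √((-0.0111·111.32)² + (0.0242·64.24)²) = √(1.526836 + 2.416806) = 1.9859 km
  3: √((-0.0267·111.32)² + (-0.0025·64.24)²) = √(8.834234 + 0.025792) = 2.9766 km
  4: √((-0.0275·111.32)² + (-0.0097·64.24)²) = √(9.371558 + 0.388289) = 3.1241 km
  → nearest: 2 (1.9859 km)
Q2 at 54.7663°N, 36.4313°E:
  1: √((-0.0313·111.32)² + (-0.0098·64.24)²) = √(12.140458 + 0.396336) = 3.5407 km
  2: √((-0.0013·111.32)² + (-0.0015·64.24)²) = √(0.020943 + 0.009285) = 0.1739 km
  3: √((-0.0169·111.32)² + (-0.0282·64.24)²) = √(3.539320 + 3.281779) = 2.6117 km
  4: √((-0.0177·111.32)² + (-0.0354·64.24)²) = √(3.882334 + 5.171513) = 3.0090 km
  → nearest: 2 (0.1739 km)
Q3 at 54.7291°N, 36.4393°E:
  1: √((0.0059·111.32)² + (-0.0178·64.24)²) = √(0.431370 + 1.307528) = 1.3187 km
  2: √((0.0359·111.32)² + (-0.0095·64.24)²) = √(15.971117 + 0.372442) = 4.0427 km
  3: √((0.0203·111.32)² + (-0.0362·64.24)²) = √(5.106678 + 5.407894) = 3.2426 km
  4: √((0.0195·111.32)² + (-0.0434·64.24)²) = √(4.712112 + 7.773033) = 3.5334 km
  → nearest: 1 (1.3187 km)

Q1→2; Q2→2; Q3→1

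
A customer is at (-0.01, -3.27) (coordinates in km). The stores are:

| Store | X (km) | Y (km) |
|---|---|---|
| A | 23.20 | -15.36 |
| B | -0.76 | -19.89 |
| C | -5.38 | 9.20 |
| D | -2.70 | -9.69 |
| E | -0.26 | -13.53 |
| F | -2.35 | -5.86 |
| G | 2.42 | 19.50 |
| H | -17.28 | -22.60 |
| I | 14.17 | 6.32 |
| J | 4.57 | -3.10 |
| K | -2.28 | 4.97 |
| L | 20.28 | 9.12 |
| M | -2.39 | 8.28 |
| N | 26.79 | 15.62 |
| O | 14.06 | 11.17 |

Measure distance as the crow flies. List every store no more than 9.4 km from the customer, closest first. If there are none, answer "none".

F, J, D, K

Distances from (-0.01, -3.27):
A: √((23.21)² + (-12.09)²) = √(538.7041 + 146.1681) = 26.17 km
B: √((-0.75)² + (-16.62)²) = √(0.5625 + 276.2244) = 16.64 km
C: √((-5.37)² + (12.47)²) = √(28.8369 + 155.5009) = 13.58 km
D: √((-2.69)² + (-6.42)²) = √(7.2361 + 41.2164) = 6.96 km
E: √((-0.25)² + (-10.26)²) = √(0.0625 + 105.2676) = 10.26 km
F: √((-2.34)² + (-2.59)²) = √(5.4756 + 6.7081) = 3.49 km
G: √((2.43)² + (22.77)²) = √(5.9049 + 518.4729) = 22.90 km
H: √((-17.27)² + (-19.33)²) = √(298.2529 + 373.6489) = 25.92 km
I: √((14.18)² + (9.59)²) = √(201.0724 + 91.9681) = 17.12 km
J: √((4.58)² + (0.17)²) = √(20.9764 + 0.0289) = 4.58 km
K: √((-2.27)² + (8.24)²) = √(5.1529 + 67.8976) = 8.55 km
L: √((20.29)² + (12.39)²) = √(411.6841 + 153.5121) = 23.77 km
M: √((-2.38)² + (11.55)²) = √(5.6644 + 133.4025) = 11.79 km
N: √((26.80)² + (18.89)²) = √(718.2400 + 356.8321) = 32.79 km
O: √((14.07)² + (14.44)²) = √(197.9649 + 208.5136) = 20.16 km
Threshold 9.4 km: F (3.49 km), J (4.58 km), D (6.96 km), K (8.55 km) are within range.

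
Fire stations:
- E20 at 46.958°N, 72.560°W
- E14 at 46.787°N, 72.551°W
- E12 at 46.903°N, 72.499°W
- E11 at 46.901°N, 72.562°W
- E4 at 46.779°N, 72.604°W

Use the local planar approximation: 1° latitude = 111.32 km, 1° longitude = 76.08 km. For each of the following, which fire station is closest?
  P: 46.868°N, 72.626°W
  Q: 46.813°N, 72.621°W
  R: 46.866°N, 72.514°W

P at 46.868°N, 72.626°W:
  E20: √((0.090·111.32)² + (0.066·76.08)²) = √(100.37635 + 25.21325) = 11.207 km
  E14: √((-0.081·111.32)² + (0.075·76.08)²) = √(81.30485 + 32.55844) = 10.671 km
  E12: √((0.035·111.32)² + (0.127·76.08)²) = √(15.18037 + 93.35734) = 10.418 km
  E11: √((0.033·111.32)² + (0.064·76.08)²) = √(13.49504 + 23.70833) = 6.099 km
  E4: √((-0.089·111.32)² + (0.022·76.08)²) = √(98.15816 + 2.80147) = 10.048 km
  → nearest: E11 (6.099 km)
Q at 46.813°N, 72.621°W:
  E20: √((0.145·111.32)² + (0.061·76.08)²) = √(260.54479 + 21.53777) = 16.795 km
  E14: √((-0.026·111.32)² + (0.070·76.08)²) = √(8.37709 + 28.36202) = 6.061 km
  E12: √((0.090·111.32)² + (0.122·76.08)²) = √(100.37635 + 86.15107) = 13.658 km
  E11: √((0.088·111.32)² + (0.059·76.08)²) = √(95.96475 + 20.14861) = 10.776 km
  E4: √((-0.034·111.32)² + (0.017·76.08)²) = √(14.32532 + 1.67278) = 4.000 km
  → nearest: E4 (4.000 km)
R at 46.866°N, 72.514°W:
  E20: √((0.092·111.32)² + (-0.046·76.08)²) = √(104.88709 + 12.24776) = 10.823 km
  E14: √((-0.079·111.32)² + (-0.037·76.08)²) = √(77.33936 + 7.92400) = 9.234 km
  E12: √((0.037·111.32)² + (0.015·76.08)²) = √(16.96484 + 1.30234) = 4.274 km
  E11: √((0.035·111.32)² + (-0.048·76.08)²) = √(15.18037 + 13.33594) = 5.340 km
  E4: √((-0.087·111.32)² + (-0.090·76.08)²) = √(93.79613 + 46.88415) = 11.861 km
  → nearest: E12 (4.274 km)

P→E11; Q→E4; R→E12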